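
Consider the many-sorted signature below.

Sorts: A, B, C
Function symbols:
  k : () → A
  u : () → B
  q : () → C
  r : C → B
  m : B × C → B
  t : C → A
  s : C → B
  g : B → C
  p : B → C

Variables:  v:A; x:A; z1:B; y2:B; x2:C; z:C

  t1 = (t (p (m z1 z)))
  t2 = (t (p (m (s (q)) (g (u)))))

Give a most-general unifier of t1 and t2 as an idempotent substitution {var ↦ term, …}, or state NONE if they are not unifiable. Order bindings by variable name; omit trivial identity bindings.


{z ↦ (g (u)), z1 ↦ (s (q))}


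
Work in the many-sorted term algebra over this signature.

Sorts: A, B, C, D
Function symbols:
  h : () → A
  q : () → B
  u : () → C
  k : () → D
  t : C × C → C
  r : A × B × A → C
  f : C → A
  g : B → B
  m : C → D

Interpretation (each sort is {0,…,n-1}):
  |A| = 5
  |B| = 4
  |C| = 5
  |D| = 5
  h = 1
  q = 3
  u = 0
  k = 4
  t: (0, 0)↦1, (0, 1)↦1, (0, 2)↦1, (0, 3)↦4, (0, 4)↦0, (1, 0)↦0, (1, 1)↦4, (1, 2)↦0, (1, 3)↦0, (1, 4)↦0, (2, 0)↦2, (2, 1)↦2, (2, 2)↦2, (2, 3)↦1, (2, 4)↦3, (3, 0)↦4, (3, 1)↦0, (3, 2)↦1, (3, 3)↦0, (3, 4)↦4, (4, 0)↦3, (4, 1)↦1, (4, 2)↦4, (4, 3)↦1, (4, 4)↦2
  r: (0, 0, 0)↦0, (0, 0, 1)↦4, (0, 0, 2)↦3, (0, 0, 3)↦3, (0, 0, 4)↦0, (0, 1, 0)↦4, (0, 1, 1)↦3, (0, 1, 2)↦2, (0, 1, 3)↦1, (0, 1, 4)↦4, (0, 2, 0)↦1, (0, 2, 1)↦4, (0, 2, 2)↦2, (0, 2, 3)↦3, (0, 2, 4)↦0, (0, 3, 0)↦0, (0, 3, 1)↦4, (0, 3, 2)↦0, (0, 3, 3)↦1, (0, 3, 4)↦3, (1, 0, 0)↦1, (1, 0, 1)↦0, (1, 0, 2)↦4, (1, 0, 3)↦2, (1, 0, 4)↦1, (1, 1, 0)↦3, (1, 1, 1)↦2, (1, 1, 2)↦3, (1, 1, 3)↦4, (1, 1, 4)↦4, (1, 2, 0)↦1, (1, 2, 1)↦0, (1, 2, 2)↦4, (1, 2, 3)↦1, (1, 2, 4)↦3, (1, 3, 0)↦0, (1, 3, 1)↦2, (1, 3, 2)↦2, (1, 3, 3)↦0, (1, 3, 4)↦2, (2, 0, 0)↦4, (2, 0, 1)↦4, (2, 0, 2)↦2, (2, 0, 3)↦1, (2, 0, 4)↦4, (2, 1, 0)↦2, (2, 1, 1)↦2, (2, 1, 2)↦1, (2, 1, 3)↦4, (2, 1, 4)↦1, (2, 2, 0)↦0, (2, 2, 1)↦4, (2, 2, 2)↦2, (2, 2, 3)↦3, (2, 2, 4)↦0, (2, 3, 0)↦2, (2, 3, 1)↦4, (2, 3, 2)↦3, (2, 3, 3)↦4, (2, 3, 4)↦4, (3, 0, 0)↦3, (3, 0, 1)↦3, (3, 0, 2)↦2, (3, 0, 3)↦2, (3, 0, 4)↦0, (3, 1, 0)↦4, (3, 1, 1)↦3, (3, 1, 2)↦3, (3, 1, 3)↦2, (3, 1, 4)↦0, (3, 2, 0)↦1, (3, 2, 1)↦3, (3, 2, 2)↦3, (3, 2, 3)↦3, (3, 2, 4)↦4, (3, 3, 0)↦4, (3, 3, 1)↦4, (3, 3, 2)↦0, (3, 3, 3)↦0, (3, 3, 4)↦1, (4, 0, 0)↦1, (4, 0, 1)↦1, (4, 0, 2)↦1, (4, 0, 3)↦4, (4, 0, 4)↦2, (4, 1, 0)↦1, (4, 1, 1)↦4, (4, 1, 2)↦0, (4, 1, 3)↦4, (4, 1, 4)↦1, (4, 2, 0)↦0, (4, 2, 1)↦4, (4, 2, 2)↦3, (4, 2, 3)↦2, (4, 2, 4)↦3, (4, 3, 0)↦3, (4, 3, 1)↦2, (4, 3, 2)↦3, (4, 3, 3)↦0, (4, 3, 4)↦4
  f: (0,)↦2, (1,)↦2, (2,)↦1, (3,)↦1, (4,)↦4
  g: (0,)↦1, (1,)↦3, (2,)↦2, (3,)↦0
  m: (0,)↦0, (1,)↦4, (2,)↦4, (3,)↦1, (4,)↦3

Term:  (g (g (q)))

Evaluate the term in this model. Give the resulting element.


value = 1

  q = 3
  (g (q)) = g(3,) = 0
  (g (g (q))) = g(0,) = 1


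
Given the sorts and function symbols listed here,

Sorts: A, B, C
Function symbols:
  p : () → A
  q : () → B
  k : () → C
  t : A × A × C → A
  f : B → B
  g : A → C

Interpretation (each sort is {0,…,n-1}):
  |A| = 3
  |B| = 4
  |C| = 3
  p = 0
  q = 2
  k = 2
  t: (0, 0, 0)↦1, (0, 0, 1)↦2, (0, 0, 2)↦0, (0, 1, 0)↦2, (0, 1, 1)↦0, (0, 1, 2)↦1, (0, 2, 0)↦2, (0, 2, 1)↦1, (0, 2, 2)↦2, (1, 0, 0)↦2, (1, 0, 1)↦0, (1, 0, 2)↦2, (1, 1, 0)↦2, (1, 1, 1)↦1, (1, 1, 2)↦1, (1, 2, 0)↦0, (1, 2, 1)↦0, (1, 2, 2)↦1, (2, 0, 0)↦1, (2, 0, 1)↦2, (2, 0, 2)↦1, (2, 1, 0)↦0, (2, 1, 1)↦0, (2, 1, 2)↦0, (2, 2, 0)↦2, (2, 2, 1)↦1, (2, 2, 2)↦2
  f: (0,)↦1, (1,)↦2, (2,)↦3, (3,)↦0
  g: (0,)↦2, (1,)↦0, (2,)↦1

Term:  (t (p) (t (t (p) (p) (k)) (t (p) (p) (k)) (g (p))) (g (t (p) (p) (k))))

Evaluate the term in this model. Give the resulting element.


value = 0

  p = 0
  p = 0
  p = 0
  k = 2
  (t (p) (p) (k)) = t(0, 0, 2) = 0
  p = 0
  p = 0
  k = 2
  (t (p) (p) (k)) = t(0, 0, 2) = 0
  p = 0
  (g (p)) = g(0,) = 2
  (t (t (p) (p) (k)) (t (p) (p) (k)) (g (p))) = t(0, 0, 2) = 0
  p = 0
  p = 0
  k = 2
  (t (p) (p) (k)) = t(0, 0, 2) = 0
  (g (t (p) (p) (k))) = g(0,) = 2
  (t (p) (t (t (p) (p) (k)) (t (p) (p) (k)) (g (p))) (g (t (p) (p) (k)))) = t(0, 0, 2) = 0


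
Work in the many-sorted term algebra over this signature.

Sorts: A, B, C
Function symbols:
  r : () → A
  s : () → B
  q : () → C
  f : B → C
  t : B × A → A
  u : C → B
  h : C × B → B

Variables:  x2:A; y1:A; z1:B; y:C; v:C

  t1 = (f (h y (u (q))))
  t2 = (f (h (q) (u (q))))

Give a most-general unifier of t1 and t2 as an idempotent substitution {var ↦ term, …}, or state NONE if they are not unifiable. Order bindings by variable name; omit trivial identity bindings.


{y ↦ (q)}


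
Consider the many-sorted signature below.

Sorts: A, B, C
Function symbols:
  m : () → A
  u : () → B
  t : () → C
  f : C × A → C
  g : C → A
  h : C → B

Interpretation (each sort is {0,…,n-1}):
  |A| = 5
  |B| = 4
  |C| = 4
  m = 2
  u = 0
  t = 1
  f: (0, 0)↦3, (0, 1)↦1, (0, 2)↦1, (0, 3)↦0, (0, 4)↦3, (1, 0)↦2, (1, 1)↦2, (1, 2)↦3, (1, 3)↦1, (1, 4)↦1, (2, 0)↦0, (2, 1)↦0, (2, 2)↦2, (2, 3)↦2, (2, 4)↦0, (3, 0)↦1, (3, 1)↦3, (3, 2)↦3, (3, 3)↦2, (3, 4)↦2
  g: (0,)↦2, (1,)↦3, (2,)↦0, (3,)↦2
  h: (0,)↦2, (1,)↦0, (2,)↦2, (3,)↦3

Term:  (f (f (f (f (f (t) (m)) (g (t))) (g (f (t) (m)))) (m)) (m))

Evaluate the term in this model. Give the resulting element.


  t = 1
  m = 2
  (f (t) (m)) = f(1, 2) = 3
  t = 1
  (g (t)) = g(1,) = 3
  (f (f (t) (m)) (g (t))) = f(3, 3) = 2
  t = 1
  m = 2
  (f (t) (m)) = f(1, 2) = 3
  (g (f (t) (m))) = g(3,) = 2
  (f (f (f (t) (m)) (g (t))) (g (f (t) (m)))) = f(2, 2) = 2
  m = 2
  (f (f (f (f (t) (m)) (g (t))) (g (f (t) (m)))) (m)) = f(2, 2) = 2
  m = 2
  (f (f (f (f (f (t) (m)) (g (t))) (g (f (t) (m)))) (m)) (m)) = f(2, 2) = 2

value = 2


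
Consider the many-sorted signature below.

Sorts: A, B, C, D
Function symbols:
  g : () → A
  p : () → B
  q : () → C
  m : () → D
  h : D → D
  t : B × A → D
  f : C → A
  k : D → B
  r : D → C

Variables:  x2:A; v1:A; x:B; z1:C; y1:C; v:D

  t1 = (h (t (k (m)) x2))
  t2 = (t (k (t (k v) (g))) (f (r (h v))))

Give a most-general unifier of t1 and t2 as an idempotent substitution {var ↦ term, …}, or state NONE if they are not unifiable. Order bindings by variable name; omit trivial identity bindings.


head clash or occurs-check failure — not unifiable

NONE (not unifiable)


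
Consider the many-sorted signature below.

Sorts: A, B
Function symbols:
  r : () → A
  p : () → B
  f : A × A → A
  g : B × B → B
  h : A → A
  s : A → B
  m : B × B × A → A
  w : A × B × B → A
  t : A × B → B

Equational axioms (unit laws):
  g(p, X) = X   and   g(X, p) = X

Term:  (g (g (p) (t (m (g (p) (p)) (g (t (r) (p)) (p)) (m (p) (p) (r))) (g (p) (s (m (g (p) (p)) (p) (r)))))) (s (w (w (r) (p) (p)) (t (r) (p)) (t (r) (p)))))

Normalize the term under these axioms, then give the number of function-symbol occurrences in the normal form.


1. (g (g (p) (t (m (g (p) (p)) (g (t (r) (p)) (p)) (m (p) (p) (r))) (g (p) (s (m (g (p) (p)) (p) (r)))))) (s (w (w (r) (p) (p)) (t (r) (p)) (t (r) (p)))))  →  (g (t (m (g (p) (p)) (g (t (r) (p)) (p)) (m (p) (p) (r))) (g (p) (s (m (g (p) (p)) (p) (r))))) (s (w (w (r) (p) (p)) (t (r) (p)) (t (r) (p)))))
2. (g (t (m (g (p) (p)) (g (t (r) (p)) (p)) (m (p) (p) (r))) (g (p) (s (m (g (p) (p)) (p) (r))))) (s (w (w (r) (p) (p)) (t (r) (p)) (t (r) (p)))))  →  (g (t (m (p) (g (t (r) (p)) (p)) (m (p) (p) (r))) (g (p) (s (m (g (p) (p)) (p) (r))))) (s (w (w (r) (p) (p)) (t (r) (p)) (t (r) (p)))))
3. (g (t (m (p) (g (t (r) (p)) (p)) (m (p) (p) (r))) (g (p) (s (m (g (p) (p)) (p) (r))))) (s (w (w (r) (p) (p)) (t (r) (p)) (t (r) (p)))))  →  (g (t (m (p) (t (r) (p)) (m (p) (p) (r))) (g (p) (s (m (g (p) (p)) (p) (r))))) (s (w (w (r) (p) (p)) (t (r) (p)) (t (r) (p)))))
4. (g (t (m (p) (t (r) (p)) (m (p) (p) (r))) (g (p) (s (m (g (p) (p)) (p) (r))))) (s (w (w (r) (p) (p)) (t (r) (p)) (t (r) (p)))))  →  (g (t (m (p) (t (r) (p)) (m (p) (p) (r))) (s (m (g (p) (p)) (p) (r)))) (s (w (w (r) (p) (p)) (t (r) (p)) (t (r) (p)))))
5. (g (t (m (p) (t (r) (p)) (m (p) (p) (r))) (s (m (g (p) (p)) (p) (r)))) (s (w (w (r) (p) (p)) (t (r) (p)) (t (r) (p)))))  →  (g (t (m (p) (t (r) (p)) (m (p) (p) (r))) (s (m (p) (p) (r)))) (s (w (w (r) (p) (p)) (t (r) (p)) (t (r) (p)))))
normal form: (g (t (m (p) (t (r) (p)) (m (p) (p) (r))) (s (m (p) (p) (r)))) (s (w (w (r) (p) (p)) (t (r) (p)) (t (r) (p)))))

size = 28


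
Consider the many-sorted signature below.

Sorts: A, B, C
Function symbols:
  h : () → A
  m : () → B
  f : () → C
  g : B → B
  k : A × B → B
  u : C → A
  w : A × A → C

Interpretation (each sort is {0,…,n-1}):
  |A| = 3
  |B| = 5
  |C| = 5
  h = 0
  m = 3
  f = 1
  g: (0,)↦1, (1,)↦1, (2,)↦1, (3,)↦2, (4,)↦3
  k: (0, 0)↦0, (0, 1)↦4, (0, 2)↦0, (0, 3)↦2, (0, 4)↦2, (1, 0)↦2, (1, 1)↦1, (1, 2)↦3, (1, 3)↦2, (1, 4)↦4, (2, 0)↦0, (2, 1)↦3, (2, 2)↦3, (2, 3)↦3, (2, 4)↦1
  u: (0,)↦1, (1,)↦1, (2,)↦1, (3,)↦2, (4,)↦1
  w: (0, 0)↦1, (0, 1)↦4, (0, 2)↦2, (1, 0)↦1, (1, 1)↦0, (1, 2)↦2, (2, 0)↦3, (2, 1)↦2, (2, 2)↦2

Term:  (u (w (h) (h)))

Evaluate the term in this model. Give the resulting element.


  h = 0
  h = 0
  (w (h) (h)) = w(0, 0) = 1
  (u (w (h) (h))) = u(1,) = 1

value = 1


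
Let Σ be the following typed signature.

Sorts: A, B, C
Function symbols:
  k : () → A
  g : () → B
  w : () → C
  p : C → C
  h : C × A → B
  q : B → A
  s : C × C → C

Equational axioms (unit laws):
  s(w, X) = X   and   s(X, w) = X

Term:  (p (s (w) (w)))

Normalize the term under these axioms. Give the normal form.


1. (p (s (w) (w)))  →  (p (w))

normal form = (p (w))


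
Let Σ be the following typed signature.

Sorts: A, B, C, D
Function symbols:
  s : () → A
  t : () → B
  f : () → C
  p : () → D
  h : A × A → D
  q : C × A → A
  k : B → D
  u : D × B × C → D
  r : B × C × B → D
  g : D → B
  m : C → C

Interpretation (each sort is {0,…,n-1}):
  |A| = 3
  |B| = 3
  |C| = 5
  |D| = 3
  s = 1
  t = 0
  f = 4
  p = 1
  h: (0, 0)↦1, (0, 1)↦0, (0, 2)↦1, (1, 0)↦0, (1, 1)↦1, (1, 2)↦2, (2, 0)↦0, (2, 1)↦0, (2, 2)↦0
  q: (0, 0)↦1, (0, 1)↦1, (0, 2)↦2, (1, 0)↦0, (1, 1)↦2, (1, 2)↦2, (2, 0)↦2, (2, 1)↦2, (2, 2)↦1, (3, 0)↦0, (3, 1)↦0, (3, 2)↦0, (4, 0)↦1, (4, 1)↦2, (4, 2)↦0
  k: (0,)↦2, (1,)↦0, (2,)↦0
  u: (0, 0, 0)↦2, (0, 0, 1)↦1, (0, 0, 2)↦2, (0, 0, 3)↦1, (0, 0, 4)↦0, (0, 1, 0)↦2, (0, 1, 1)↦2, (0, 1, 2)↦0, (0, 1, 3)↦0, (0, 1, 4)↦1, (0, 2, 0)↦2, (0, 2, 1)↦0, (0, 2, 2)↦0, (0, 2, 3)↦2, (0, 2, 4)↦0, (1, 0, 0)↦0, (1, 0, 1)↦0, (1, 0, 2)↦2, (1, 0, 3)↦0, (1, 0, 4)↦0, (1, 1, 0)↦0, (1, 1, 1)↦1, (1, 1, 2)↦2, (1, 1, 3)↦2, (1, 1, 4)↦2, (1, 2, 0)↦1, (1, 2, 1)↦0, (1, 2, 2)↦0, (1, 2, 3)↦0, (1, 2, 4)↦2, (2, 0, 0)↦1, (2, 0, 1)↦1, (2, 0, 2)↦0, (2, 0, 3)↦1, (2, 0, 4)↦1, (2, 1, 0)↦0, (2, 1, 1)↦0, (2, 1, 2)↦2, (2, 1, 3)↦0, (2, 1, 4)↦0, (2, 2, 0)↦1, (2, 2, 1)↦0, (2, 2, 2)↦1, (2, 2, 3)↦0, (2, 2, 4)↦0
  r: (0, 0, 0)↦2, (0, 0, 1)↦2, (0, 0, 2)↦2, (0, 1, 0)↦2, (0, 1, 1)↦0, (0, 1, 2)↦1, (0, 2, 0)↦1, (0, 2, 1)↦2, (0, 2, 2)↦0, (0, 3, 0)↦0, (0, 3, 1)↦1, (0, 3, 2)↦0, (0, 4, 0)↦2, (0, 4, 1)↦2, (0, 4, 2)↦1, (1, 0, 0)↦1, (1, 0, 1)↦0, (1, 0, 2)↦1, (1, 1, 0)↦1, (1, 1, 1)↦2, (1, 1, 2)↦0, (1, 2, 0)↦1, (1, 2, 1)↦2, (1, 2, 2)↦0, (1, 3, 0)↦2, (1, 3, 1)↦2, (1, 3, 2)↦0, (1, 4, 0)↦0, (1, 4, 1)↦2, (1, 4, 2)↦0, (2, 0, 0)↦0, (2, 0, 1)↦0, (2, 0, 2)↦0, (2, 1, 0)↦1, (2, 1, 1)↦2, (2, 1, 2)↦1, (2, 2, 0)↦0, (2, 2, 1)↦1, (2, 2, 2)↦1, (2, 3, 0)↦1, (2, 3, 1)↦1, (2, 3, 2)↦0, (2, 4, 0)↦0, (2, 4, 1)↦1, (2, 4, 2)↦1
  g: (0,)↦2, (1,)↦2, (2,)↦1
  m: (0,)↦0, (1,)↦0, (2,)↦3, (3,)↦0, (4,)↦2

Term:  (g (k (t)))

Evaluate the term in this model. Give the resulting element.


value = 1

  t = 0
  (k (t)) = k(0,) = 2
  (g (k (t))) = g(2,) = 1


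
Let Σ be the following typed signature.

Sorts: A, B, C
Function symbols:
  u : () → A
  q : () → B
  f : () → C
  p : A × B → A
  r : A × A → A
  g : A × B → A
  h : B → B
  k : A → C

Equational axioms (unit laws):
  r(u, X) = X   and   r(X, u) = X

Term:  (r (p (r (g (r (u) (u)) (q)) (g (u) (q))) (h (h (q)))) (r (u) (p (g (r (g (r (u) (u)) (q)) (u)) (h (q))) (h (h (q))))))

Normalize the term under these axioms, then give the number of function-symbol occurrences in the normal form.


size = 22

1. (r (p (r (g (r (u) (u)) (q)) (g (u) (q))) (h (h (q)))) (r (u) (p (g (r (g (r (u) (u)) (q)) (u)) (h (q))) (h (h (q))))))  →  (r (p (r (g (u) (q)) (g (u) (q))) (h (h (q)))) (r (u) (p (g (r (g (r (u) (u)) (q)) (u)) (h (q))) (h (h (q))))))
2. (r (p (r (g (u) (q)) (g (u) (q))) (h (h (q)))) (r (u) (p (g (r (g (r (u) (u)) (q)) (u)) (h (q))) (h (h (q))))))  →  (r (p (r (g (u) (q)) (g (u) (q))) (h (h (q)))) (p (g (r (g (r (u) (u)) (q)) (u)) (h (q))) (h (h (q)))))
3. (r (p (r (g (u) (q)) (g (u) (q))) (h (h (q)))) (p (g (r (g (r (u) (u)) (q)) (u)) (h (q))) (h (h (q)))))  →  (r (p (r (g (u) (q)) (g (u) (q))) (h (h (q)))) (p (g (g (r (u) (u)) (q)) (h (q))) (h (h (q)))))
4. (r (p (r (g (u) (q)) (g (u) (q))) (h (h (q)))) (p (g (g (r (u) (u)) (q)) (h (q))) (h (h (q)))))  →  (r (p (r (g (u) (q)) (g (u) (q))) (h (h (q)))) (p (g (g (u) (q)) (h (q))) (h (h (q)))))
normal form: (r (p (r (g (u) (q)) (g (u) (q))) (h (h (q)))) (p (g (g (u) (q)) (h (q))) (h (h (q)))))


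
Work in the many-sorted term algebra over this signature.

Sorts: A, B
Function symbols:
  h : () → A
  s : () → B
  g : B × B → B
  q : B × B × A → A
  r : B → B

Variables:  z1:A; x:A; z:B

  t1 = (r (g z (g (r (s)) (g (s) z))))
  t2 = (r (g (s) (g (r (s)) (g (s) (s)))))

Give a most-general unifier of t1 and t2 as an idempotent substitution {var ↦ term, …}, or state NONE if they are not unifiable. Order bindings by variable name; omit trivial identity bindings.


{z ↦ (s)}


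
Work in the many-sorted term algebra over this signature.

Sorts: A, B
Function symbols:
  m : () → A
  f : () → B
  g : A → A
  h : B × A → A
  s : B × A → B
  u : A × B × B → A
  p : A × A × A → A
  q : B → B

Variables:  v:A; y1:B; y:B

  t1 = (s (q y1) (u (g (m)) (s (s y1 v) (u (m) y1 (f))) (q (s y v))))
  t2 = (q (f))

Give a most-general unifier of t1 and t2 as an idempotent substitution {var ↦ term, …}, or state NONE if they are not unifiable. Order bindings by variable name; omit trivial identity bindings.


head clash or occurs-check failure — not unifiable

NONE (not unifiable)


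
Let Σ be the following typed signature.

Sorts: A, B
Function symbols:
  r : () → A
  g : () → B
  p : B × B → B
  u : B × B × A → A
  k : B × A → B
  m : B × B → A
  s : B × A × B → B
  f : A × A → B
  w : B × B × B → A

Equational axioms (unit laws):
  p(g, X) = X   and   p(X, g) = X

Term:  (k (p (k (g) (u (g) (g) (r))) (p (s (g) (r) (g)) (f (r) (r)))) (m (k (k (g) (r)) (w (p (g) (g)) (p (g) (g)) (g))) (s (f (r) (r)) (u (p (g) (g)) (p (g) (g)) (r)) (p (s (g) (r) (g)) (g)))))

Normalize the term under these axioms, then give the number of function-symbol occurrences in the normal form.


1. (k (p (k (g) (u (g) (g) (r))) (p (s (g) (r) (g)) (f (r) (r)))) (m (k (k (g) (r)) (w (p (g) (g)) (p (g) (g)) (g))) (s (f (r) (r)) (u (p (g) (g)) (p (g) (g)) (r)) (p (s (g) (r) (g)) (g)))))  →  (k (p (k (g) (u (g) (g) (r))) (p (s (g) (r) (g)) (f (r) (r)))) (m (k (k (g) (r)) (w (g) (p (g) (g)) (g))) (s (f (r) (r)) (u (p (g) (g)) (p (g) (g)) (r)) (p (s (g) (r) (g)) (g)))))
2. (k (p (k (g) (u (g) (g) (r))) (p (s (g) (r) (g)) (f (r) (r)))) (m (k (k (g) (r)) (w (g) (p (g) (g)) (g))) (s (f (r) (r)) (u (p (g) (g)) (p (g) (g)) (r)) (p (s (g) (r) (g)) (g)))))  →  (k (p (k (g) (u (g) (g) (r))) (p (s (g) (r) (g)) (f (r) (r)))) (m (k (k (g) (r)) (w (g) (g) (g))) (s (f (r) (r)) (u (p (g) (g)) (p (g) (g)) (r)) (p (s (g) (r) (g)) (g)))))
3. (k (p (k (g) (u (g) (g) (r))) (p (s (g) (r) (g)) (f (r) (r)))) (m (k (k (g) (r)) (w (g) (g) (g))) (s (f (r) (r)) (u (p (g) (g)) (p (g) (g)) (r)) (p (s (g) (r) (g)) (g)))))  →  (k (p (k (g) (u (g) (g) (r))) (p (s (g) (r) (g)) (f (r) (r)))) (m (k (k (g) (r)) (w (g) (g) (g))) (s (f (r) (r)) (u (g) (p (g) (g)) (r)) (p (s (g) (r) (g)) (g)))))
4. (k (p (k (g) (u (g) (g) (r))) (p (s (g) (r) (g)) (f (r) (r)))) (m (k (k (g) (r)) (w (g) (g) (g))) (s (f (r) (r)) (u (g) (p (g) (g)) (r)) (p (s (g) (r) (g)) (g)))))  →  (k (p (k (g) (u (g) (g) (r))) (p (s (g) (r) (g)) (f (r) (r)))) (m (k (k (g) (r)) (w (g) (g) (g))) (s (f (r) (r)) (u (g) (g) (r)) (p (s (g) (r) (g)) (g)))))
5. (k (p (k (g) (u (g) (g) (r))) (p (s (g) (r) (g)) (f (r) (r)))) (m (k (k (g) (r)) (w (g) (g) (g))) (s (f (r) (r)) (u (g) (g) (r)) (p (s (g) (r) (g)) (g)))))  →  (k (p (k (g) (u (g) (g) (r))) (p (s (g) (r) (g)) (f (r) (r)))) (m (k (k (g) (r)) (w (g) (g) (g))) (s (f (r) (r)) (u (g) (g) (r)) (s (g) (r) (g)))))
normal form: (k (p (k (g) (u (g) (g) (r))) (p (s (g) (r) (g)) (f (r) (r)))) (m (k (k (g) (r)) (w (g) (g) (g))) (s (f (r) (r)) (u (g) (g) (r)) (s (g) (r) (g)))))

size = 37


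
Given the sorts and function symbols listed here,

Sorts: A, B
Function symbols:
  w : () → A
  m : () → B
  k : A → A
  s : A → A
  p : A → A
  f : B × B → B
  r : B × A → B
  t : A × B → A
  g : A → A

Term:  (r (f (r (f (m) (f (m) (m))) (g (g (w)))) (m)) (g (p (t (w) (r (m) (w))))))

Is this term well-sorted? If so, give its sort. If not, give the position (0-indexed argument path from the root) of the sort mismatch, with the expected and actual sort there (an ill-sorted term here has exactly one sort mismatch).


        (m) : B
          (m) : B
          (m) : B
        (f (m) (m)) : B
      (f (m) (f (m) (m))) : B
          (w) : A
        (g (w)) : A
      (g (g (w))) : A
    (r (f (m) (f (m) (m))) (g (g (w)))) : B
    (m) : B
  (f (r (f (m) (f (m) (m))) (g (g (w)))) (m)) : B
        (w) : A
          (m) : B
          (w) : A
        (r (m) (w)) : B
      (t (w) (r (m) (w))) : A
    (p (t (w) (r (m) (w)))) : A
  (g (p (t (w) (r (m) (w))))) : A
(r (f (r (f (m) (f (m) (m))) (g (g (w)))) (m)) (g (p (t (w) (r (m) (w)))))) : B

well-sorted; sort = B


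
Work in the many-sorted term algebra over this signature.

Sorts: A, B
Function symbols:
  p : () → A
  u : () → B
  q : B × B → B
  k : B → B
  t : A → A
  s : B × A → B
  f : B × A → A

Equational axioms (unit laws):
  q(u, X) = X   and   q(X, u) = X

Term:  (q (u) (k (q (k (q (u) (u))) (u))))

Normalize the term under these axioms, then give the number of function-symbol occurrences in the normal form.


size = 3

1. (q (u) (k (q (k (q (u) (u))) (u))))  →  (k (q (k (q (u) (u))) (u)))
2. (k (q (k (q (u) (u))) (u)))  →  (k (k (q (u) (u))))
3. (k (k (q (u) (u))))  →  (k (k (u)))
normal form: (k (k (u)))


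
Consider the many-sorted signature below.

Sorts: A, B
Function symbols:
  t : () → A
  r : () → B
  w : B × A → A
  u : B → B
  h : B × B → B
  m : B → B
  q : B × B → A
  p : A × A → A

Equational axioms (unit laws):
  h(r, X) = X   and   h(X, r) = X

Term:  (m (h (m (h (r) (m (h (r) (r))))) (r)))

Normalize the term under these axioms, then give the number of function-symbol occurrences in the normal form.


1. (m (h (m (h (r) (m (h (r) (r))))) (r)))  →  (m (m (h (r) (m (h (r) (r))))))
2. (m (m (h (r) (m (h (r) (r))))))  →  (m (m (m (h (r) (r)))))
3. (m (m (m (h (r) (r)))))  →  (m (m (m (r))))
normal form: (m (m (m (r))))

size = 4


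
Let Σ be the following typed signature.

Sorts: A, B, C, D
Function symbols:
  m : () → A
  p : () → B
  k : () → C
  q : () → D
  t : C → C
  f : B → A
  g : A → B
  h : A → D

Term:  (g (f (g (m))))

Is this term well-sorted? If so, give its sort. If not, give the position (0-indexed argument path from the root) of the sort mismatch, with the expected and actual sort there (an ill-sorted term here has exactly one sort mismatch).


well-sorted; sort = B

      (m) : A
    (g (m)) : B
  (f (g (m))) : A
(g (f (g (m)))) : B


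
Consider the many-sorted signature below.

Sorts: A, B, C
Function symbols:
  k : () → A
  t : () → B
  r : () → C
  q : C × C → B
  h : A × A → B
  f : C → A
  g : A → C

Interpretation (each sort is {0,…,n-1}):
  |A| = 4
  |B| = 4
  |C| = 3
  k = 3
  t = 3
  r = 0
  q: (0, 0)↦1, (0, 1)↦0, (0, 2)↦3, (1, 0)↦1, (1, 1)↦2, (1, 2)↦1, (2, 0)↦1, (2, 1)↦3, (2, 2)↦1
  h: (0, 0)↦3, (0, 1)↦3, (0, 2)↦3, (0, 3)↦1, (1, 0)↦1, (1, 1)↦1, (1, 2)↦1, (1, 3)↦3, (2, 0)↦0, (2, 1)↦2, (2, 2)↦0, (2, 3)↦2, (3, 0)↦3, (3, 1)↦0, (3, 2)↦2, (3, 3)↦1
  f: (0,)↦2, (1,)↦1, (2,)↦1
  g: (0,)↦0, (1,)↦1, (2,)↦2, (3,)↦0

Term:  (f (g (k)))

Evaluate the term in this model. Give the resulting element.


  k = 3
  (g (k)) = g(3,) = 0
  (f (g (k))) = f(0,) = 2

value = 2


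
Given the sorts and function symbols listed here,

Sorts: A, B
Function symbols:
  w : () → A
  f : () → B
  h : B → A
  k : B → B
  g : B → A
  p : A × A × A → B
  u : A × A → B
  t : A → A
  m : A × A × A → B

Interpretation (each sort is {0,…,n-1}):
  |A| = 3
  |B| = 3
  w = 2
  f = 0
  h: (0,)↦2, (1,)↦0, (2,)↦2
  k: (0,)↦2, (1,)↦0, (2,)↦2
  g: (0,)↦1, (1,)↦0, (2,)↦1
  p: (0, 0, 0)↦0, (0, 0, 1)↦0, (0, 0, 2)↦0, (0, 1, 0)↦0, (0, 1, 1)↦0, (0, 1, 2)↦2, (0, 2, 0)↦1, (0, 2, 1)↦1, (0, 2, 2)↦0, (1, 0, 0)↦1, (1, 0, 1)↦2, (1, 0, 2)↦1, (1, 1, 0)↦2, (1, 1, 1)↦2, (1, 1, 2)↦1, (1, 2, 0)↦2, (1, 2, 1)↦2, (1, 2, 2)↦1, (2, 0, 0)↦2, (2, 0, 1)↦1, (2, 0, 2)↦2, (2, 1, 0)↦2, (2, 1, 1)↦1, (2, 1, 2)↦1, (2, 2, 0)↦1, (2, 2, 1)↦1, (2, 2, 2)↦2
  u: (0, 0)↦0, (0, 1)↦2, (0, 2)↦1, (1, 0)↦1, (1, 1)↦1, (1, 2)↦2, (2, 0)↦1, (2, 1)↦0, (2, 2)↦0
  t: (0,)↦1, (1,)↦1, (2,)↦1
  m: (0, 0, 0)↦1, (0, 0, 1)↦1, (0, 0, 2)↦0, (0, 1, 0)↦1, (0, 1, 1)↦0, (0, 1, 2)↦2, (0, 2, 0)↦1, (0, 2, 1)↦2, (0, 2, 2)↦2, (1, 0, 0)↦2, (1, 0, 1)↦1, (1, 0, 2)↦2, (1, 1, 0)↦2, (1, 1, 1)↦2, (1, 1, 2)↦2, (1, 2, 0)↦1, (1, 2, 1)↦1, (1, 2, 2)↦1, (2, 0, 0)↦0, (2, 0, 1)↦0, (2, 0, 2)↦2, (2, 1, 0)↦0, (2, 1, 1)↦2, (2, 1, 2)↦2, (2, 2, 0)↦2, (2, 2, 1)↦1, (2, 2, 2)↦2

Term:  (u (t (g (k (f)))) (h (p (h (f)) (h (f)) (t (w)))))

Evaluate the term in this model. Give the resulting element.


  f = 0
  (k (f)) = k(0,) = 2
  (g (k (f))) = g(2,) = 1
  (t (g (k (f)))) = t(1,) = 1
  f = 0
  (h (f)) = h(0,) = 2
  f = 0
  (h (f)) = h(0,) = 2
  w = 2
  (t (w)) = t(2,) = 1
  (p (h (f)) (h (f)) (t (w))) = p(2, 2, 1) = 1
  (h (p (h (f)) (h (f)) (t (w)))) = h(1,) = 0
  (u (t (g (k (f)))) (h (p (h (f)) (h (f)) (t (w))))) = u(1, 0) = 1

value = 1


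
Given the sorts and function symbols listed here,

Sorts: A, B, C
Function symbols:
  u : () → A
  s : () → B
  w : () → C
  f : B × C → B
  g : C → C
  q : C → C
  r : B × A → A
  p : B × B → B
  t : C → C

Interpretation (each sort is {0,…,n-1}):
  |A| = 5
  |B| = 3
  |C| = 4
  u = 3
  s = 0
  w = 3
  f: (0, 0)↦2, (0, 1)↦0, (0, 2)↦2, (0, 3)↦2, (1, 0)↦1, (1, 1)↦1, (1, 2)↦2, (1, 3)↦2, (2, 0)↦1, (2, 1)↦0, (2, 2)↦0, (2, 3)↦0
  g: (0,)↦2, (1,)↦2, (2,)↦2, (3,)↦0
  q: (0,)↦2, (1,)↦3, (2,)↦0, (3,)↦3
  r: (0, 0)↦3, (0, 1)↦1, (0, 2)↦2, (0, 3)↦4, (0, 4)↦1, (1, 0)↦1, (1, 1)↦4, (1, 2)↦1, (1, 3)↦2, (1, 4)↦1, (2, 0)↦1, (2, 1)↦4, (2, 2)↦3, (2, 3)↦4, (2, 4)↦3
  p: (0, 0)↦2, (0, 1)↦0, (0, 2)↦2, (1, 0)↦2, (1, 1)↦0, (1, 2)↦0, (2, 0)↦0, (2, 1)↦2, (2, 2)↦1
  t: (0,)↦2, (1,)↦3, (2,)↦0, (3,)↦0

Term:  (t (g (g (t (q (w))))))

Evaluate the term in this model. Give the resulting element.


value = 0

  w = 3
  (q (w)) = q(3,) = 3
  (t (q (w))) = t(3,) = 0
  (g (t (q (w)))) = g(0,) = 2
  (g (g (t (q (w))))) = g(2,) = 2
  (t (g (g (t (q (w)))))) = t(2,) = 0


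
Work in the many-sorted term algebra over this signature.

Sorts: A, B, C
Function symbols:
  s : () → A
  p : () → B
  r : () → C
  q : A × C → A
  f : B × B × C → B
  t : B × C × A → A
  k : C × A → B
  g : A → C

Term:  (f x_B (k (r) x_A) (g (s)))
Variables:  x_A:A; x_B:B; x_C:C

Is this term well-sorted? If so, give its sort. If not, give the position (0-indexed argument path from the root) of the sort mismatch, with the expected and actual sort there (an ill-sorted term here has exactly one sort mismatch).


  x_B : B
    (r) : C
    x_A : A
  (k (r) x_A) : B
    (s) : A
  (g (s)) : C
(f x_B (k (r) x_A) (g (s))) : B

well-sorted; sort = B


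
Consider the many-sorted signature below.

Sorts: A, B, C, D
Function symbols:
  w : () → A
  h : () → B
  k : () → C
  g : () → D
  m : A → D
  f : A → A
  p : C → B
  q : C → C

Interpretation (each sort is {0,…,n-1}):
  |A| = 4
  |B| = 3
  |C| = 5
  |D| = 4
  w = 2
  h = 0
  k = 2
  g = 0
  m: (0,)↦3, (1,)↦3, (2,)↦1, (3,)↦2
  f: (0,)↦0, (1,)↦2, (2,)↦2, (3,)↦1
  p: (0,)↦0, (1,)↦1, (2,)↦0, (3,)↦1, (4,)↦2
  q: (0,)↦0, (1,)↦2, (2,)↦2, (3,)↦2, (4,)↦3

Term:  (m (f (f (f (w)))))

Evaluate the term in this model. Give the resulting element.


value = 1

  w = 2
  (f (w)) = f(2,) = 2
  (f (f (w))) = f(2,) = 2
  (f (f (f (w)))) = f(2,) = 2
  (m (f (f (f (w))))) = m(2,) = 1


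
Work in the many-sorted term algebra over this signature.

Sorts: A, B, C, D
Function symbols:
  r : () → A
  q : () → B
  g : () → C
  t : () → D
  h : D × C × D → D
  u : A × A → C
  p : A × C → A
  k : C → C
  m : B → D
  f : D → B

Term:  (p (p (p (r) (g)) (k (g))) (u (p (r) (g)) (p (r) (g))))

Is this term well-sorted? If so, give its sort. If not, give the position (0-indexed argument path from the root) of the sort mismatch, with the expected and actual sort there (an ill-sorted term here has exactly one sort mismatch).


well-sorted; sort = A

      (r) : A
      (g) : C
    (p (r) (g)) : A
      (g) : C
    (k (g)) : C
  (p (p (r) (g)) (k (g))) : A
      (r) : A
      (g) : C
    (p (r) (g)) : A
      (r) : A
      (g) : C
    (p (r) (g)) : A
  (u (p (r) (g)) (p (r) (g))) : C
(p (p (p (r) (g)) (k (g))) (u (p (r) (g)) (p (r) (g)))) : A


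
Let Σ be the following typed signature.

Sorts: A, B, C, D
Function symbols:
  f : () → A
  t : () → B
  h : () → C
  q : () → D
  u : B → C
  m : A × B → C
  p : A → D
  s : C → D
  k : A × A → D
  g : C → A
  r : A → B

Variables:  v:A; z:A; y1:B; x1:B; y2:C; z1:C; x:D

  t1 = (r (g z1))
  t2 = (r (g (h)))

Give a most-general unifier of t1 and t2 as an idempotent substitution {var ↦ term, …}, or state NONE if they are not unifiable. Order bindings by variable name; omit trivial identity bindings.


{z1 ↦ (h)}


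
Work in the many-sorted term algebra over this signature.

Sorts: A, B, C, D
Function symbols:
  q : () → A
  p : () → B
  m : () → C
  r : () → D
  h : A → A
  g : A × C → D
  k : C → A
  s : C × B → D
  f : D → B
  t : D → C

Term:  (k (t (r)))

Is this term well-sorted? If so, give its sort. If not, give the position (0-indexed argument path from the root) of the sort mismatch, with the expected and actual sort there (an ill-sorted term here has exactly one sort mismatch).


    (r) : D
  (t (r)) : C
(k (t (r))) : A

well-sorted; sort = A


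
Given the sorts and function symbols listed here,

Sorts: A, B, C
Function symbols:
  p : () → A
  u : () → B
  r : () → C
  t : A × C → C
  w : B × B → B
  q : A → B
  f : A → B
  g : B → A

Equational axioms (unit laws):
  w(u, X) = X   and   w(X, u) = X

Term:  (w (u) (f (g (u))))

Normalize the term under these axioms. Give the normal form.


normal form = (f (g (u)))

1. (w (u) (f (g (u))))  →  (f (g (u)))


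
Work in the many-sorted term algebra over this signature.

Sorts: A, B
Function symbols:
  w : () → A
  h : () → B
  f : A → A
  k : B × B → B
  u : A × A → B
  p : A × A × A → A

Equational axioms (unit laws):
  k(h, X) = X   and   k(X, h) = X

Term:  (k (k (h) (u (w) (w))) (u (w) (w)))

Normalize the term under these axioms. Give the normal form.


normal form = (k (u (w) (w)) (u (w) (w)))

1. (k (k (h) (u (w) (w))) (u (w) (w)))  →  (k (u (w) (w)) (u (w) (w)))


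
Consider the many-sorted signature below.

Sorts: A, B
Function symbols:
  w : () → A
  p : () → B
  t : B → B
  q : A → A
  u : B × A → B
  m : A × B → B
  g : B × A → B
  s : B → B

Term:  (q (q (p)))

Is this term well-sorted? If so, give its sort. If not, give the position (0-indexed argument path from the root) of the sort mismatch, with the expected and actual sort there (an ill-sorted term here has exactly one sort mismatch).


    (p) : B
  (q (p)) : ✗ arg 0 at [0, 0] has sort B, expected A

ill-sorted at position [0, 0]: expected A, got B


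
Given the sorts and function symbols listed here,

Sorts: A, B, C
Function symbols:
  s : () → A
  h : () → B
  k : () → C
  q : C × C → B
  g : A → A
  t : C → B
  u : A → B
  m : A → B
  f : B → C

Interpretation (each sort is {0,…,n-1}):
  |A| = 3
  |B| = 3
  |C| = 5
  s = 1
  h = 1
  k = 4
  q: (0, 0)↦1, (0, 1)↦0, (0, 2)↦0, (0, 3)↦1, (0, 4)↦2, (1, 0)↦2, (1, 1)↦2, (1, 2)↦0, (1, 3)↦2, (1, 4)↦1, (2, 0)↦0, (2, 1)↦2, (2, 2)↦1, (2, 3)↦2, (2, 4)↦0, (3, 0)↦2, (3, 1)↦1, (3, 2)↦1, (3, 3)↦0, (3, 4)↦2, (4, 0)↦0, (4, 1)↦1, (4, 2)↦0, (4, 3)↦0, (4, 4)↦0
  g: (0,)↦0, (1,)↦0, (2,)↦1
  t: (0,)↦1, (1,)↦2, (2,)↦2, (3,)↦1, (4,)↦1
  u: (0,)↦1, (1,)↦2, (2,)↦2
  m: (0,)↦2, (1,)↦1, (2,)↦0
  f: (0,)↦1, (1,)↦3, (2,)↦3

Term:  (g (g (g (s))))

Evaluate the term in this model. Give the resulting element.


value = 0

  s = 1
  (g (s)) = g(1,) = 0
  (g (g (s))) = g(0,) = 0
  (g (g (g (s)))) = g(0,) = 0


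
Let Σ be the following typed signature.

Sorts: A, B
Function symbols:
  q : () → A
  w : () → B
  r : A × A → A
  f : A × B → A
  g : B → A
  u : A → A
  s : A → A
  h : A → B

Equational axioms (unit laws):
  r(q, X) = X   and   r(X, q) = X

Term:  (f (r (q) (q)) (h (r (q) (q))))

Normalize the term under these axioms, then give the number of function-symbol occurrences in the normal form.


1. (f (r (q) (q)) (h (r (q) (q))))  →  (f (q) (h (r (q) (q))))
2. (f (q) (h (r (q) (q))))  →  (f (q) (h (q)))
normal form: (f (q) (h (q)))

size = 4


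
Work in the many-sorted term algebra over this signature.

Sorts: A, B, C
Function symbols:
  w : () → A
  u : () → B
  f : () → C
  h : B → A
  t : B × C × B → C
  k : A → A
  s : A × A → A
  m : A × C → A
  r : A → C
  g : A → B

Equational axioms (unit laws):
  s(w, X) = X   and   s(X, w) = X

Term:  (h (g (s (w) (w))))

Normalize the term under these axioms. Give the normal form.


1. (h (g (s (w) (w))))  →  (h (g (w)))

normal form = (h (g (w)))


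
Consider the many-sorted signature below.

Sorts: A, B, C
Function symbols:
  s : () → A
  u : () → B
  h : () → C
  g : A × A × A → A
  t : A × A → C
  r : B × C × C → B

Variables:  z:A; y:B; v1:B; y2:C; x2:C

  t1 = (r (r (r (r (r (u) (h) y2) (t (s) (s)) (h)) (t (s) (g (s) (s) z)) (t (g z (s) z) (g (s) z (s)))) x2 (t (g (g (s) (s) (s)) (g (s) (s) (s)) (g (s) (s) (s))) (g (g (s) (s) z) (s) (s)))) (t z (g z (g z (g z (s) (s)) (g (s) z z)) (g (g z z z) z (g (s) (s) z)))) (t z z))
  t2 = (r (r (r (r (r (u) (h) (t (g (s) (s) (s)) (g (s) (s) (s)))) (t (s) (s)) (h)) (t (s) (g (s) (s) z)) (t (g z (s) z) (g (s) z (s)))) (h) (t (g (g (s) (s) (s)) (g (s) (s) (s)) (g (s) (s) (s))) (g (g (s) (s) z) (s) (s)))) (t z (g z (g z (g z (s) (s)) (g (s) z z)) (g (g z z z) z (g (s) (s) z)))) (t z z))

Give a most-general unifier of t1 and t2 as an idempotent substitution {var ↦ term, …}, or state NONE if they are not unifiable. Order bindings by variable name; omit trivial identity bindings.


{x2 ↦ (h), y2 ↦ (t (g (s) (s) (s)) (g (s) (s) (s)))}


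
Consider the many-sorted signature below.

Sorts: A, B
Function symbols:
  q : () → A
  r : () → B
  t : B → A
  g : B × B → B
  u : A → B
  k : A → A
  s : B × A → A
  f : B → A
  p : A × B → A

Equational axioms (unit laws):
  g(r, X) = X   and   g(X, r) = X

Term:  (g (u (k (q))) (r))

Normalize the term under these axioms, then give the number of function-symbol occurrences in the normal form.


size = 3

1. (g (u (k (q))) (r))  →  (u (k (q)))
normal form: (u (k (q)))


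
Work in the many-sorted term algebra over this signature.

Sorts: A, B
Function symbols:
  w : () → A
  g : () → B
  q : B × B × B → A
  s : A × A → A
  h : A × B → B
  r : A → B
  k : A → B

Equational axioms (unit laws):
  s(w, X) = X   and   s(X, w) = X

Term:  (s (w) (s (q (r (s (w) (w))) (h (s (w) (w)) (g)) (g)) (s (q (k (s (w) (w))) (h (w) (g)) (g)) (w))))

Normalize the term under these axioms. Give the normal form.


1. (s (w) (s (q (r (s (w) (w))) (h (s (w) (w)) (g)) (g)) (s (q (k (s (w) (w))) (h (w) (g)) (g)) (w))))  →  (s (q (r (s (w) (w))) (h (s (w) (w)) (g)) (g)) (s (q (k (s (w) (w))) (h (w) (g)) (g)) (w)))
2. (s (q (r (s (w) (w))) (h (s (w) (w)) (g)) (g)) (s (q (k (s (w) (w))) (h (w) (g)) (g)) (w)))  →  (s (q (r (w)) (h (s (w) (w)) (g)) (g)) (s (q (k (s (w) (w))) (h (w) (g)) (g)) (w)))
3. (s (q (r (w)) (h (s (w) (w)) (g)) (g)) (s (q (k (s (w) (w))) (h (w) (g)) (g)) (w)))  →  (s (q (r (w)) (h (w) (g)) (g)) (s (q (k (s (w) (w))) (h (w) (g)) (g)) (w)))
4. (s (q (r (w)) (h (w) (g)) (g)) (s (q (k (s (w) (w))) (h (w) (g)) (g)) (w)))  →  (s (q (r (w)) (h (w) (g)) (g)) (q (k (s (w) (w))) (h (w) (g)) (g)))
5. (s (q (r (w)) (h (w) (g)) (g)) (q (k (s (w) (w))) (h (w) (g)) (g)))  →  (s (q (r (w)) (h (w) (g)) (g)) (q (k (w)) (h (w) (g)) (g)))

normal form = (s (q (r (w)) (h (w) (g)) (g)) (q (k (w)) (h (w) (g)) (g)))


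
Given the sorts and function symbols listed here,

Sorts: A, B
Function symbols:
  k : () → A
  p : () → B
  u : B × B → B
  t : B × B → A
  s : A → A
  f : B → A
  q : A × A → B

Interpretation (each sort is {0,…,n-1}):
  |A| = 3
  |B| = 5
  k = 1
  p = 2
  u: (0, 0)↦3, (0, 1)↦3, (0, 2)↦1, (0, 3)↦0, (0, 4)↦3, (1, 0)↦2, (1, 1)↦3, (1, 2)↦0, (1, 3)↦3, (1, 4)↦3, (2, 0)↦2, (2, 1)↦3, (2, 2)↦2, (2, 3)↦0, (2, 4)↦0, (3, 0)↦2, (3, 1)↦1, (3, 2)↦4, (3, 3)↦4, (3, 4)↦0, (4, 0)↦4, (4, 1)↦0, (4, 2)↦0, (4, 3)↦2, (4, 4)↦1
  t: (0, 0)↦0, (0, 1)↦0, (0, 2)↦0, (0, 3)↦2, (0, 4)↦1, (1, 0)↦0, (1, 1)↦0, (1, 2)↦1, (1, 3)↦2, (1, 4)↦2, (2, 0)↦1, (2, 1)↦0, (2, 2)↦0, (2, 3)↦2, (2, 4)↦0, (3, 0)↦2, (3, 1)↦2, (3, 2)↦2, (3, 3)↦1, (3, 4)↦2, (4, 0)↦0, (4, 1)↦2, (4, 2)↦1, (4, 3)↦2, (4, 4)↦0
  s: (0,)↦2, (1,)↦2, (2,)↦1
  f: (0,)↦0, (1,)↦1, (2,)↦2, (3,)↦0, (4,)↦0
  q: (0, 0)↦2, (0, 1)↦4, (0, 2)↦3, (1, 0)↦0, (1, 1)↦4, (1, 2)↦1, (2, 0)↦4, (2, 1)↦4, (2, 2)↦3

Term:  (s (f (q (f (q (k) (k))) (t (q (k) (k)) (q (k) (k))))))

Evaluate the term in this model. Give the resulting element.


value = 1

  k = 1
  k = 1
  (q (k) (k)) = q(1, 1) = 4
  (f (q (k) (k))) = f(4,) = 0
  k = 1
  k = 1
  (q (k) (k)) = q(1, 1) = 4
  k = 1
  k = 1
  (q (k) (k)) = q(1, 1) = 4
  (t (q (k) (k)) (q (k) (k))) = t(4, 4) = 0
  (q (f (q (k) (k))) (t (q (k) (k)) (q (k) (k)))) = q(0, 0) = 2
  (f (q (f (q (k) (k))) (t (q (k) (k)) (q (k) (k))))) = f(2,) = 2
  (s (f (q (f (q (k) (k))) (t (q (k) (k)) (q (k) (k)))))) = s(2,) = 1


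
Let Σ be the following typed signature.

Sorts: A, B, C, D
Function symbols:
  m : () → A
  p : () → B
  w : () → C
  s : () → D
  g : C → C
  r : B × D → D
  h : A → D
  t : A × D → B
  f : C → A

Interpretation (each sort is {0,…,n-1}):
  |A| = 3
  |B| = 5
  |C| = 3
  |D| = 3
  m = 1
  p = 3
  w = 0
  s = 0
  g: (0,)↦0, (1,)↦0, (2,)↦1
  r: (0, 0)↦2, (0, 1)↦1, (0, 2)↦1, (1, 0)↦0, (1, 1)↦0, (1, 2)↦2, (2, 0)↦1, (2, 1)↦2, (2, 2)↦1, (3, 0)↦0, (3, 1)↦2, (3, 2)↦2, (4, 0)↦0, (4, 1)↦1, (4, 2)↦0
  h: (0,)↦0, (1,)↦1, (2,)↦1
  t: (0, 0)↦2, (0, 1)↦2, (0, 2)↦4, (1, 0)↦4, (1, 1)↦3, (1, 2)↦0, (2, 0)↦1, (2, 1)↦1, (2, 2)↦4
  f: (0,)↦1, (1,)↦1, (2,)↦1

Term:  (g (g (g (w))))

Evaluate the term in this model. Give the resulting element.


  w = 0
  (g (w)) = g(0,) = 0
  (g (g (w))) = g(0,) = 0
  (g (g (g (w)))) = g(0,) = 0

value = 0


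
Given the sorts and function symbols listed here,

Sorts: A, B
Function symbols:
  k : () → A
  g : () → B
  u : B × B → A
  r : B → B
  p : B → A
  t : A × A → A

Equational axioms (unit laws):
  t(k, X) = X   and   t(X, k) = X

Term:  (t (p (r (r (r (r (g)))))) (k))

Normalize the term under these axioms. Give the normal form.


1. (t (p (r (r (r (r (g)))))) (k))  →  (p (r (r (r (r (g))))))

normal form = (p (r (r (r (r (g))))))


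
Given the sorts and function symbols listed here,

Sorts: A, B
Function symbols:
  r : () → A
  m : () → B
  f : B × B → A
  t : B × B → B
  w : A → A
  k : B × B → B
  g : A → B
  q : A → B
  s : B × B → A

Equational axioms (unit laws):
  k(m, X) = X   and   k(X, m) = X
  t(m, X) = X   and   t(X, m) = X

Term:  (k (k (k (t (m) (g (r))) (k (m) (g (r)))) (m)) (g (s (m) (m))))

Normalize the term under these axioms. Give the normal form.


normal form = (k (k (g (r)) (g (r))) (g (s (m) (m))))

1. (k (k (k (t (m) (g (r))) (k (m) (g (r)))) (m)) (g (s (m) (m))))  →  (k (k (t (m) (g (r))) (k (m) (g (r)))) (g (s (m) (m))))
2. (k (k (t (m) (g (r))) (k (m) (g (r)))) (g (s (m) (m))))  →  (k (k (g (r)) (k (m) (g (r)))) (g (s (m) (m))))
3. (k (k (g (r)) (k (m) (g (r)))) (g (s (m) (m))))  →  (k (k (g (r)) (g (r))) (g (s (m) (m))))


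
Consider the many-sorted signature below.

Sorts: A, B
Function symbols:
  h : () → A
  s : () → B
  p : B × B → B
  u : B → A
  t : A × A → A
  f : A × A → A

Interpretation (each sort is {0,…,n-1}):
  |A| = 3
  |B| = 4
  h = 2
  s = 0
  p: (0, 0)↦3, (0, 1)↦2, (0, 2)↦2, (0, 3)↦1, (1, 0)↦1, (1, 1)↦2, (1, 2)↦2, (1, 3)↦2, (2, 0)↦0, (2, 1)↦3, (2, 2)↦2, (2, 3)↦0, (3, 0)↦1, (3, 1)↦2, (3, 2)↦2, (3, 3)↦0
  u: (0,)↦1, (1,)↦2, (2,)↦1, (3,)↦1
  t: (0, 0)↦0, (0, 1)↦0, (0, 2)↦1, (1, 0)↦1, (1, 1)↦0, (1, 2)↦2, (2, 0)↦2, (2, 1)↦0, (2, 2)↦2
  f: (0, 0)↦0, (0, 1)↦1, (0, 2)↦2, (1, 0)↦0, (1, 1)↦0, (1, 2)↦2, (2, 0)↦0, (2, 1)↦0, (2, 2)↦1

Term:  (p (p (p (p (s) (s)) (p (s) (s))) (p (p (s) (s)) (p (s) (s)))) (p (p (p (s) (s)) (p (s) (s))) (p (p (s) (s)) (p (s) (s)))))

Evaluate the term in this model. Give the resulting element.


value = 0

  s = 0
  s = 0
  (p (s) (s)) = p(0, 0) = 3
  s = 0
  s = 0
  (p (s) (s)) = p(0, 0) = 3
  (p (p (s) (s)) (p (s) (s))) = p(3, 3) = 0
  s = 0
  s = 0
  (p (s) (s)) = p(0, 0) = 3
  s = 0
  s = 0
  (p (s) (s)) = p(0, 0) = 3
  (p (p (s) (s)) (p (s) (s))) = p(3, 3) = 0
  (p (p (p (s) (s)) (p (s) (s))) (p (p (s) (s)) (p (s) (s)))) = p(0, 0) = 3
  s = 0
  s = 0
  (p (s) (s)) = p(0, 0) = 3
  s = 0
  s = 0
  (p (s) (s)) = p(0, 0) = 3
  (p (p (s) (s)) (p (s) (s))) = p(3, 3) = 0
  s = 0
  s = 0
  (p (s) (s)) = p(0, 0) = 3
  s = 0
  s = 0
  (p (s) (s)) = p(0, 0) = 3
  (p (p (s) (s)) (p (s) (s))) = p(3, 3) = 0
  (p (p (p (s) (s)) (p (s) (s))) (p (p (s) (s)) (p (s) (s)))) = p(0, 0) = 3
  (p (p (p (p (s) (s)) (p (s) (s))) (p (p (s) (s)) (p (s) (s)))) (p (p (p (s) (s)) (p (s) (s))) (p (p (s) (s)) (p (s) (s))))) = p(3, 3) = 0


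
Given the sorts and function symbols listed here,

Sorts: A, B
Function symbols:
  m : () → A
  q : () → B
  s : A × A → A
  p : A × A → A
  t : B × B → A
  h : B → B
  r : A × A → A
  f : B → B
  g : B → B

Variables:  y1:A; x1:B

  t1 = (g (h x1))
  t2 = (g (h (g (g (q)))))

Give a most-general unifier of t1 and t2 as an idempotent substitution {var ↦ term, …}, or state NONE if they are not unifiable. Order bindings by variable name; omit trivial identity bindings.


{x1 ↦ (g (g (q)))}


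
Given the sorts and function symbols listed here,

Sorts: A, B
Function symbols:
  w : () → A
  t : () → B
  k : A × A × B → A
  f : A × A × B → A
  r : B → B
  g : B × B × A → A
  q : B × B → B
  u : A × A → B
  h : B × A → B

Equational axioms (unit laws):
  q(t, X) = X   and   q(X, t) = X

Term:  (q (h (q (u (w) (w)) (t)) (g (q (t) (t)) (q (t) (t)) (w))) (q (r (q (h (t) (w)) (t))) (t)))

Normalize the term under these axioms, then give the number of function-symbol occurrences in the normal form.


size = 13

1. (q (h (q (u (w) (w)) (t)) (g (q (t) (t)) (q (t) (t)) (w))) (q (r (q (h (t) (w)) (t))) (t)))  →  (q (h (u (w) (w)) (g (q (t) (t)) (q (t) (t)) (w))) (q (r (q (h (t) (w)) (t))) (t)))
2. (q (h (u (w) (w)) (g (q (t) (t)) (q (t) (t)) (w))) (q (r (q (h (t) (w)) (t))) (t)))  →  (q (h (u (w) (w)) (g (t) (q (t) (t)) (w))) (q (r (q (h (t) (w)) (t))) (t)))
3. (q (h (u (w) (w)) (g (t) (q (t) (t)) (w))) (q (r (q (h (t) (w)) (t))) (t)))  →  (q (h (u (w) (w)) (g (t) (t) (w))) (q (r (q (h (t) (w)) (t))) (t)))
4. (q (h (u (w) (w)) (g (t) (t) (w))) (q (r (q (h (t) (w)) (t))) (t)))  →  (q (h (u (w) (w)) (g (t) (t) (w))) (r (q (h (t) (w)) (t))))
5. (q (h (u (w) (w)) (g (t) (t) (w))) (r (q (h (t) (w)) (t))))  →  (q (h (u (w) (w)) (g (t) (t) (w))) (r (h (t) (w))))
normal form: (q (h (u (w) (w)) (g (t) (t) (w))) (r (h (t) (w))))
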